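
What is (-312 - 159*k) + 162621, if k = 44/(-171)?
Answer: 9253945/57 ≈ 1.6235e+5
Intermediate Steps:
k = -44/171 (k = 44*(-1/171) = -44/171 ≈ -0.25731)
(-312 - 159*k) + 162621 = (-312 - 159*(-44/171)) + 162621 = (-312 + 2332/57) + 162621 = -15452/57 + 162621 = 9253945/57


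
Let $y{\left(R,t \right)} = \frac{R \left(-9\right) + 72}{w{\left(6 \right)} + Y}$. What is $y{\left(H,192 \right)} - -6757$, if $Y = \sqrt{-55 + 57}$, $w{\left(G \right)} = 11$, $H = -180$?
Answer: $\frac{822695}{119} - \frac{1692 \sqrt{2}}{119} \approx 6893.3$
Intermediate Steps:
$Y = \sqrt{2} \approx 1.4142$
$y{\left(R,t \right)} = \frac{72 - 9 R}{11 + \sqrt{2}}$ ($y{\left(R,t \right)} = \frac{R \left(-9\right) + 72}{11 + \sqrt{2}} = \frac{- 9 R + 72}{11 + \sqrt{2}} = \frac{72 - 9 R}{11 + \sqrt{2}}$)
$y{\left(H,192 \right)} - -6757 = - \frac{9 \left(-8 - 180\right)}{11 + \sqrt{2}} - -6757 = \left(-9\right) \frac{1}{11 + \sqrt{2}} \left(-188\right) + 6757 = \frac{1692}{11 + \sqrt{2}} + 6757 = 6757 + \frac{1692}{11 + \sqrt{2}}$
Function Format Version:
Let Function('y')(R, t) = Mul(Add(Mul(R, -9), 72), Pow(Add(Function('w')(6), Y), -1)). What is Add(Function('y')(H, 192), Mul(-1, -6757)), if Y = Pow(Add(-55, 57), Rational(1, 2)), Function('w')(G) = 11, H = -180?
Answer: Add(Rational(822695, 119), Mul(Rational(-1692, 119), Pow(2, Rational(1, 2)))) ≈ 6893.3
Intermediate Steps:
Y = Pow(2, Rational(1, 2)) ≈ 1.4142
Function('y')(R, t) = Mul(Pow(Add(11, Pow(2, Rational(1, 2))), -1), Add(72, Mul(-9, R))) (Function('y')(R, t) = Mul(Add(Mul(R, -9), 72), Pow(Add(11, Pow(2, Rational(1, 2))), -1)) = Mul(Add(Mul(-9, R), 72), Pow(Add(11, Pow(2, Rational(1, 2))), -1)) = Mul(Add(72, Mul(-9, R)), Pow(Add(11, Pow(2, Rational(1, 2))), -1)) = Mul(Pow(Add(11, Pow(2, Rational(1, 2))), -1), Add(72, Mul(-9, R))))
Add(Function('y')(H, 192), Mul(-1, -6757)) = Add(Mul(-9, Pow(Add(11, Pow(2, Rational(1, 2))), -1), Add(-8, -180)), Mul(-1, -6757)) = Add(Mul(-9, Pow(Add(11, Pow(2, Rational(1, 2))), -1), -188), 6757) = Add(Mul(1692, Pow(Add(11, Pow(2, Rational(1, 2))), -1)), 6757) = Add(6757, Mul(1692, Pow(Add(11, Pow(2, Rational(1, 2))), -1)))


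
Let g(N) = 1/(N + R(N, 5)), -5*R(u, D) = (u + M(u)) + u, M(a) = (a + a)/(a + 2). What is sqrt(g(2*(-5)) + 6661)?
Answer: sqrt(1125683)/13 ≈ 81.614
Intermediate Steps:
M(a) = 2*a/(2 + a) (M(a) = (2*a)/(2 + a) = 2*a/(2 + a))
R(u, D) = -2*u/5 - 2*u/(5*(2 + u)) (R(u, D) = -((u + 2*u/(2 + u)) + u)/5 = -(2*u + 2*u/(2 + u))/5 = -2*u/5 - 2*u/(5*(2 + u)))
g(N) = 1/(N + 2*N*(-3 - N)/(5*(2 + N)))
sqrt(g(2*(-5)) + 6661) = sqrt(5*(2 + 2*(-5))/(((2*(-5)))*(4 + 3*(2*(-5)))) + 6661) = sqrt(5*(2 - 10)/(-10*(4 + 3*(-10))) + 6661) = sqrt(5*(-1/10)*(-8)/(4 - 30) + 6661) = sqrt(5*(-1/10)*(-8)/(-26) + 6661) = sqrt(5*(-1/10)*(-1/26)*(-8) + 6661) = sqrt(-2/13 + 6661) = sqrt(86591/13) = sqrt(1125683)/13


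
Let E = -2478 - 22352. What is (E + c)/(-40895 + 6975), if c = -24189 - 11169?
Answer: 15047/8480 ≈ 1.7744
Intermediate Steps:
c = -35358
E = -24830
(E + c)/(-40895 + 6975) = (-24830 - 35358)/(-40895 + 6975) = -60188/(-33920) = -60188*(-1/33920) = 15047/8480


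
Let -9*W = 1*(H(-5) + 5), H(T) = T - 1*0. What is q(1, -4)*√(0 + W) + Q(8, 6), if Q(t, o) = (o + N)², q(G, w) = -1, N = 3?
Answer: 81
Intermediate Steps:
H(T) = T (H(T) = T + 0 = T)
Q(t, o) = (3 + o)² (Q(t, o) = (o + 3)² = (3 + o)²)
W = 0 (W = -(-5 + 5)/9 = -0/9 = -⅑*0 = 0)
q(1, -4)*√(0 + W) + Q(8, 6) = -√(0 + 0) + (3 + 6)² = -√0 + 9² = -1*0 + 81 = 0 + 81 = 81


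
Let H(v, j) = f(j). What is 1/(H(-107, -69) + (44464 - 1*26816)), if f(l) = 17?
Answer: 1/17665 ≈ 5.6609e-5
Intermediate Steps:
H(v, j) = 17
1/(H(-107, -69) + (44464 - 1*26816)) = 1/(17 + (44464 - 1*26816)) = 1/(17 + (44464 - 26816)) = 1/(17 + 17648) = 1/17665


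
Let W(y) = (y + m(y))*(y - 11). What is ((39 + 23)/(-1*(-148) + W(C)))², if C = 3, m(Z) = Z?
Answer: 961/2500 ≈ 0.38440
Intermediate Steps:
W(y) = 2*y*(-11 + y) (W(y) = (y + y)*(y - 11) = (2*y)*(-11 + y) = 2*y*(-11 + y))
((39 + 23)/(-1*(-148) + W(C)))² = ((39 + 23)/(-1*(-148) + 2*3*(-11 + 3)))² = (62/(148 + 2*3*(-8)))² = (62/(148 - 48))² = (62/100)² = (62*(1/100))² = (31/50)² = 961/2500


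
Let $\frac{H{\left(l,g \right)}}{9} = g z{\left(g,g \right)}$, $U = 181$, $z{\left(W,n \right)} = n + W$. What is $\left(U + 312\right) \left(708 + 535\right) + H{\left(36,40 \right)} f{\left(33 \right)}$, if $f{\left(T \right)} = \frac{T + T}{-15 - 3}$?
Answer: $507199$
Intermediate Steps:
$z{\left(W,n \right)} = W + n$
$H{\left(l,g \right)} = 18 g^{2}$ ($H{\left(l,g \right)} = 9 g \left(g + g\right) = 9 g 2 g = 9 \cdot 2 g^{2} = 18 g^{2}$)
$f{\left(T \right)} = - \frac{T}{9}$ ($f{\left(T \right)} = \frac{2 T}{-18} = 2 T \left(- \frac{1}{18}\right) = - \frac{T}{9}$)
$\left(U + 312\right) \left(708 + 535\right) + H{\left(36,40 \right)} f{\left(33 \right)} = \left(181 + 312\right) \left(708 + 535\right) + 18 \cdot 40^{2} \left(\left(- \frac{1}{9}\right) 33\right) = 493 \cdot 1243 + 18 \cdot 1600 \left(- \frac{11}{3}\right) = 612799 + 28800 \left(- \frac{11}{3}\right) = 612799 - 105600 = 507199$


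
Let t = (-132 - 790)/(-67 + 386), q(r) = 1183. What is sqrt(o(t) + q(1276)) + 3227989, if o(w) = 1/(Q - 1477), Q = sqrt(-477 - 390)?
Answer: 3227989 + sqrt((1747290 - 20111*I*sqrt(3))/(1477 - 17*I*sqrt(3))) ≈ 3.228e+6 - 2.0e-7*I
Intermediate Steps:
Q = 17*I*sqrt(3) (Q = sqrt(-867) = 17*I*sqrt(3) ≈ 29.445*I)
t = -922/319 ≈ -2.8903
o(w) = 1/(-1477 + 17*I*sqrt(3)) (o(w) = 1/(17*I*sqrt(3) - 1477) = 1/(-1477 + 17*I*sqrt(3)))
sqrt(o(t) + q(1276)) + 3227989 = sqrt((-1477/2182396 - 17*I*sqrt(3)/2182396) + 1183) + 3227989 = sqrt(2581772991/2182396 - 17*I*sqrt(3)/2182396) + 3227989 = 3227989 + sqrt(2581772991/2182396 - 17*I*sqrt(3)/2182396)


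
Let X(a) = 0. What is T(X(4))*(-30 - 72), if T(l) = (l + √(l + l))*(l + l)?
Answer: 0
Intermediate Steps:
T(l) = 2*l*(l + √2*√l) (T(l) = (l + √(2*l))*(2*l) = (l + √2*√l)*(2*l) = 2*l*(l + √2*√l))
T(X(4))*(-30 - 72) = (2*0² + 2*√2*0^(3/2))*(-30 - 72) = (2*0 + 2*√2*0)*(-102) = (0 + 0)*(-102) = 0*(-102) = 0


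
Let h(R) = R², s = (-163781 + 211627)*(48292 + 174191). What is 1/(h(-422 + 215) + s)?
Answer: 1/10644964467 ≈ 9.3941e-11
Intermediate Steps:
s = 10644921618 (s = 47846*222483 = 10644921618)
1/(h(-422 + 215) + s) = 1/((-422 + 215)² + 10644921618) = 1/((-207)² + 10644921618) = 1/(42849 + 10644921618) = 1/10644964467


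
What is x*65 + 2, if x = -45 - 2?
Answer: -3053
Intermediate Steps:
x = -47
x*65 + 2 = -47*65 + 2 = -3055 + 2 = -3053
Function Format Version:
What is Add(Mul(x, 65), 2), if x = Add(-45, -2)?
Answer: -3053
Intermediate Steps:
x = -47
Add(Mul(x, 65), 2) = Add(Mul(-47, 65), 2) = Add(-3055, 2) = -3053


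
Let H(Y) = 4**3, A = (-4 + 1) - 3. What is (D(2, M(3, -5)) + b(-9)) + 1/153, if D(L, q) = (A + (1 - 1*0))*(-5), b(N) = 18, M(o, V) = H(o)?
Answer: 6580/153 ≈ 43.007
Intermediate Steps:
A = -6 (A = -3 - 3 = -6)
H(Y) = 64
M(o, V) = 64
D(L, q) = 25 (D(L, q) = (-6 + (1 - 1*0))*(-5) = (-6 + (1 + 0))*(-5) = (-6 + 1)*(-5) = -5*(-5) = 25)
(D(2, M(3, -5)) + b(-9)) + 1/153 = (25 + 18) + 1/153 = 43 + 1/153 = 6580/153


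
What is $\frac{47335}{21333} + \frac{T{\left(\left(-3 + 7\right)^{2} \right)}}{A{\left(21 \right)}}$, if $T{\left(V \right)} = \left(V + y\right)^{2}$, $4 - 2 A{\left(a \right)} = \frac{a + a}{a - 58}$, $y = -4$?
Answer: $\frac{118159049}{2026635} \approx 58.303$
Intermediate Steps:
$A{\left(a \right)} = 2 - \frac{a}{-58 + a}$ ($A{\left(a \right)} = 2 - \frac{\left(a + a\right) \frac{1}{a - 58}}{2} = 2 - \frac{2 a \frac{1}{-58 + a}}{2} = 2 - \frac{a}{-58 + a}$)
$T{\left(V \right)} = \left(-4 + V\right)^{2}$ ($T{\left(V \right)} = \left(V - 4\right)^{2} = \left(-4 + V\right)^{2}$)
$\frac{47335}{21333} + \frac{T{\left(\left(-3 + 7\right)^{2} \right)}}{A{\left(21 \right)}} = \frac{47335}{21333} + \frac{\left(-4 + \left(-3 + 7\right)^{2}\right)^{2}}{\frac{1}{-58 + 21} \left(-116 + 21\right)} = 47335 \cdot \frac{1}{21333} + \frac{\left(-4 + 4^{2}\right)^{2}}{\frac{1}{-37} \left(-95\right)} = \frac{47335}{21333} + \frac{\left(-4 + 16\right)^{2}}{\left(- \frac{1}{37}\right) \left(-95\right)} = \frac{47335}{21333} + \frac{12^{2}}{\frac{95}{37}} = \frac{47335}{21333} + 144 \cdot \frac{37}{95} = \frac{47335}{21333} + \frac{5328}{95} = \frac{118159049}{2026635}$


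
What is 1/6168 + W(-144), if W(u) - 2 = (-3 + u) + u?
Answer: -1782551/6168 ≈ -289.00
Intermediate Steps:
W(u) = -1 + 2*u (W(u) = 2 + ((-3 + u) + u) = 2 + (-3 + 2*u) = -1 + 2*u)
1/6168 + W(-144) = 1/6168 + (-1 + 2*(-144)) = 1/6168 + (-1 - 288) = 1/6168 - 289 = -1782551/6168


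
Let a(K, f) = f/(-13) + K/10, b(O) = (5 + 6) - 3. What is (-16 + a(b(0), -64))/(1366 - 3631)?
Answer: 668/147225 ≈ 0.0045373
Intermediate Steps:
b(O) = 8 (b(O) = 11 - 3 = 8)
a(K, f) = -f/13 + K/10 (a(K, f) = f*(-1/13) + K*(1/10) = -f/13 + K/10)
(-16 + a(b(0), -64))/(1366 - 3631) = (-16 + (-1/13*(-64) + (1/10)*8))/(1366 - 3631) = (-16 + (64/13 + 4/5))/(-2265) = (-16 + 372/65)*(-1/2265) = -668/65*(-1/2265) = 668/147225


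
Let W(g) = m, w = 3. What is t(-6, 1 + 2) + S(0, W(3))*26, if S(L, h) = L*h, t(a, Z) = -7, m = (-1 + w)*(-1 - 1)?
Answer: -7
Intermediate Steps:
m = -4 (m = (-1 + 3)*(-1 - 1) = 2*(-2) = -4)
W(g) = -4
t(-6, 1 + 2) + S(0, W(3))*26 = -7 + (0*(-4))*26 = -7 + 0*26 = -7 + 0 = -7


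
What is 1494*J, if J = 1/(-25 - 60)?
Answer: -1494/85 ≈ -17.576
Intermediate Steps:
J = -1/85 (J = 1/(-85) = -1/85 ≈ -0.011765)
1494*J = 1494*(-1/85) = -1494/85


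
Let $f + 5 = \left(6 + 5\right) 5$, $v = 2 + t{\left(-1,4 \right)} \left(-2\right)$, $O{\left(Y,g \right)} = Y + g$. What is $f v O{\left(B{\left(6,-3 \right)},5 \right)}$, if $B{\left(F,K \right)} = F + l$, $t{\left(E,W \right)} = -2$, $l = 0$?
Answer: $3300$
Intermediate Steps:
$B{\left(F,K \right)} = F$ ($B{\left(F,K \right)} = F + 0 = F$)
$v = 6$ ($v = 2 - -4 = 2 + 4 = 6$)
$f = 50$ ($f = -5 + \left(6 + 5\right) 5 = -5 + 11 \cdot 5 = -5 + 55 = 50$)
$f v O{\left(B{\left(6,-3 \right)},5 \right)} = 50 \cdot 6 \left(6 + 5\right) = 300 \cdot 11 = 3300$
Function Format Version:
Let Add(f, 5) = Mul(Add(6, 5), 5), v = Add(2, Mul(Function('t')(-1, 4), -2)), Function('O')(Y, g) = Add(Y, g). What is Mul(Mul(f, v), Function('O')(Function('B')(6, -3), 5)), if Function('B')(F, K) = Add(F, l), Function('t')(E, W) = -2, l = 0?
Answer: 3300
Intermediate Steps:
Function('B')(F, K) = F (Function('B')(F, K) = Add(F, 0) = F)
v = 6 (v = Add(2, Mul(-2, -2)) = Add(2, 4) = 6)
f = 50 (f = Add(-5, Mul(Add(6, 5), 5)) = Add(-5, Mul(11, 5)) = Add(-5, 55) = 50)
Mul(Mul(f, v), Function('O')(Function('B')(6, -3), 5)) = Mul(Mul(50, 6), Add(6, 5)) = Mul(300, 11) = 3300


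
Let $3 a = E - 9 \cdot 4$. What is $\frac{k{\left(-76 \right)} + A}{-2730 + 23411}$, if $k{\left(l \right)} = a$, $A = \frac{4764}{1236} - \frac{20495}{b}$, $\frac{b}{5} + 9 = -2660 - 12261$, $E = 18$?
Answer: $- \frac{2877333}{31803034990} \approx -9.0474 \cdot 10^{-5}$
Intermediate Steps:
$b = -74650$ ($b = -45 + 5 \left(-2660 - 12261\right) = -45 + 5 \left(-14921\right) = -45 - 74605 = -74650$)
$A = \frac{6349407}{1537790}$ ($A = \frac{4764}{1236} - \frac{20495}{-74650} = 4764 \cdot \frac{1}{1236} - - \frac{4099}{14930} = \frac{397}{103} + \frac{4099}{14930} = \frac{6349407}{1537790} \approx 4.1289$)
$a = -6$ ($a = \frac{18 - 9 \cdot 4}{3} = \frac{18 - 36}{3} = \frac{1}{3} \left(-18\right) = -6$)
$k{\left(l \right)} = -6$
$\frac{k{\left(-76 \right)} + A}{-2730 + 23411} = \frac{-6 + \frac{6349407}{1537790}}{-2730 + 23411} = - \frac{2877333}{1537790 \cdot 20681} = \left(- \frac{2877333}{1537790}\right) \frac{1}{20681} = - \frac{2877333}{31803034990}$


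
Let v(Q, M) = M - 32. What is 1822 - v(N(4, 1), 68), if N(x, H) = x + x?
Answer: 1786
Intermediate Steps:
N(x, H) = 2*x
v(Q, M) = -32 + M
1822 - v(N(4, 1), 68) = 1822 - (-32 + 68) = 1822 - 1*36 = 1822 - 36 = 1786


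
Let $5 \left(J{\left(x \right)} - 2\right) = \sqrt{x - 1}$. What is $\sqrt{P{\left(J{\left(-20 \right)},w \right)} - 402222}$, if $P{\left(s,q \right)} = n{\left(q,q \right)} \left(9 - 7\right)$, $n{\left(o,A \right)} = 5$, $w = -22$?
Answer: $2 i \sqrt{100553} \approx 634.2 i$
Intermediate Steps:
$J{\left(x \right)} = 2 + \frac{\sqrt{-1 + x}}{5}$ ($J{\left(x \right)} = 2 + \frac{\sqrt{x - 1}}{5} = 2 + \frac{\sqrt{-1 + x}}{5}$)
$P{\left(s,q \right)} = 10$ ($P{\left(s,q \right)} = 5 \left(9 - 7\right) = 5 \cdot 2 = 10$)
$\sqrt{P{\left(J{\left(-20 \right)},w \right)} - 402222} = \sqrt{10 - 402222} = \sqrt{-402212} = 2 i \sqrt{100553}$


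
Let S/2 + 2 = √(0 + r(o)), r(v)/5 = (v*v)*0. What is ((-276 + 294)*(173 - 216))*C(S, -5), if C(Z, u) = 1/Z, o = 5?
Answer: 387/2 ≈ 193.50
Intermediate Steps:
r(v) = 0 (r(v) = 5*((v*v)*0) = 5*(v²*0) = 5*0 = 0)
S = -4 (S = -4 + 2*√(0 + 0) = -4 + 2*√0 = -4 + 2*0 = -4 + 0 = -4)
((-276 + 294)*(173 - 216))*C(S, -5) = ((-276 + 294)*(173 - 216))/(-4) = (18*(-43))*(-¼) = -774*(-¼) = 387/2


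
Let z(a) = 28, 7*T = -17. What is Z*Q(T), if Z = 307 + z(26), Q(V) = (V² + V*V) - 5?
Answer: 111555/49 ≈ 2276.6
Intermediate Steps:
T = -17/7 (T = (⅐)*(-17) = -17/7 ≈ -2.4286)
Q(V) = -5 + 2*V² (Q(V) = (V² + V²) - 5 = 2*V² - 5 = -5 + 2*V²)
Z = 335 (Z = 307 + 28 = 335)
Z*Q(T) = 335*(-5 + 2*(-17/7)²) = 335*(-5 + 2*(289/49)) = 335*(-5 + 578/49) = 335*(333/49) = 111555/49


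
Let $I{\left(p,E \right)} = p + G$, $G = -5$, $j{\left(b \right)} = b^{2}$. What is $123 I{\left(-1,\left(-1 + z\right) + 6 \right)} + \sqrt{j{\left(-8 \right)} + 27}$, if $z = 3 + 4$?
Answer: $-738 + \sqrt{91} \approx -728.46$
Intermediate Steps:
$z = 7$
$I{\left(p,E \right)} = -5 + p$ ($I{\left(p,E \right)} = p - 5 = -5 + p$)
$123 I{\left(-1,\left(-1 + z\right) + 6 \right)} + \sqrt{j{\left(-8 \right)} + 27} = 123 \left(-5 - 1\right) + \sqrt{\left(-8\right)^{2} + 27} = 123 \left(-6\right) + \sqrt{64 + 27} = -738 + \sqrt{91}$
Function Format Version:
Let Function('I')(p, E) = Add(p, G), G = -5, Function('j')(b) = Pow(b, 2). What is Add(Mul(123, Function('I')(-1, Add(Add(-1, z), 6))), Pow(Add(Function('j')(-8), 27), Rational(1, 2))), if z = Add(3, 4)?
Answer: Add(-738, Pow(91, Rational(1, 2))) ≈ -728.46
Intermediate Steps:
z = 7
Function('I')(p, E) = Add(-5, p) (Function('I')(p, E) = Add(p, -5) = Add(-5, p))
Add(Mul(123, Function('I')(-1, Add(Add(-1, z), 6))), Pow(Add(Function('j')(-8), 27), Rational(1, 2))) = Add(Mul(123, Add(-5, -1)), Pow(Add(Pow(-8, 2), 27), Rational(1, 2))) = Add(Mul(123, -6), Pow(Add(64, 27), Rational(1, 2))) = Add(-738, Pow(91, Rational(1, 2)))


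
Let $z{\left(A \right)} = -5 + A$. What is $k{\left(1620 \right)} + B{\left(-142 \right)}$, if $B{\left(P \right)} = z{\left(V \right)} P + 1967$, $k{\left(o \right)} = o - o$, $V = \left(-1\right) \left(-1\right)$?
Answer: $2535$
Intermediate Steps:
$V = 1$
$k{\left(o \right)} = 0$
$B{\left(P \right)} = 1967 - 4 P$ ($B{\left(P \right)} = \left(-5 + 1\right) P + 1967 = - 4 P + 1967 = 1967 - 4 P$)
$k{\left(1620 \right)} + B{\left(-142 \right)} = 0 + \left(1967 - -568\right) = 0 + \left(1967 + 568\right) = 0 + 2535 = 2535$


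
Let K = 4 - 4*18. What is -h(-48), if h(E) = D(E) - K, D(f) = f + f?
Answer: 28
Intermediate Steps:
K = -68 (K = 4 - 72 = -68)
D(f) = 2*f
h(E) = 68 + 2*E (h(E) = 2*E - 1*(-68) = 2*E + 68 = 68 + 2*E)
-h(-48) = -(68 + 2*(-48)) = -(68 - 96) = -1*(-28) = 28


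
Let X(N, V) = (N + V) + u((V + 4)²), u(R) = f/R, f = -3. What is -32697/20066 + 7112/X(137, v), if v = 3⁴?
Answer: 979576045441/31604893102 ≈ 30.994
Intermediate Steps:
u(R) = -3/R
v = 81
X(N, V) = N + V - 3/(4 + V)² (X(N, V) = (N + V) - 3/(V + 4)² = (N + V) - 3/(4 + V)² = N + V - 3/(4 + V)²)
-32697/20066 + 7112/X(137, v) = -32697/20066 + 7112/(137 + 81 - 3/(4 + 81)²) = -32697*1/20066 + 7112/(137 + 81 - 3/85²) = -32697/20066 + 7112/(137 + 81 - 3*1/7225) = -32697/20066 + 7112/(137 + 81 - 3/7225) = -32697/20066 + 7112/(1575047/7225) = -32697/20066 + 7112*(7225/1575047) = -32697/20066 + 51384200/1575047 = 979576045441/31604893102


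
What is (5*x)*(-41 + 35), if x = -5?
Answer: 150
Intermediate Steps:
(5*x)*(-41 + 35) = (5*(-5))*(-41 + 35) = -25*(-6) = 150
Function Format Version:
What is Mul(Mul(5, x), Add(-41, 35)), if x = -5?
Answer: 150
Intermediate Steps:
Mul(Mul(5, x), Add(-41, 35)) = Mul(Mul(5, -5), Add(-41, 35)) = Mul(-25, -6) = 150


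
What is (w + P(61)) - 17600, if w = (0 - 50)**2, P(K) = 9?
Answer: -15091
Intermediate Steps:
w = 2500 (w = (-50)**2 = 2500)
(w + P(61)) - 17600 = (2500 + 9) - 17600 = 2509 - 17600 = -15091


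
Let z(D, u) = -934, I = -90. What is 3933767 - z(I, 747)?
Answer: 3934701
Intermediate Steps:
3933767 - z(I, 747) = 3933767 - 1*(-934) = 3933767 + 934 = 3934701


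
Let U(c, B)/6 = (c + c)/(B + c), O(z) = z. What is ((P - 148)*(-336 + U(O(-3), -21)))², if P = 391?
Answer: 26428029489/4 ≈ 6.6070e+9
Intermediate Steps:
U(c, B) = 12*c/(B + c) (U(c, B) = 6*((c + c)/(B + c)) = 6*((2*c)/(B + c)) = 6*(2*c/(B + c)) = 12*c/(B + c))
((P - 148)*(-336 + U(O(-3), -21)))² = ((391 - 148)*(-336 + 12*(-3)/(-21 - 3)))² = (243*(-336 + 12*(-3)/(-24)))² = (243*(-336 + 12*(-3)*(-1/24)))² = (243*(-336 + 3/2))² = (243*(-669/2))² = (-162567/2)² = 26428029489/4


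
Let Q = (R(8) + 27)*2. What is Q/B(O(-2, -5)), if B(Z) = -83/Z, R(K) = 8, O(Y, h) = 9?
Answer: -630/83 ≈ -7.5904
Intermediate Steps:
Q = 70 (Q = (8 + 27)*2 = 35*2 = 70)
Q/B(O(-2, -5)) = 70/((-83/9)) = 70/((-83*⅑)) = 70/(-83/9) = 70*(-9/83) = -630/83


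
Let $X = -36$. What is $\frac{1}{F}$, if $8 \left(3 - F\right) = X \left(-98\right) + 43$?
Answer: $- \frac{8}{3547} \approx -0.0022554$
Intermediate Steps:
$F = - \frac{3547}{8}$ ($F = 3 - \frac{\left(-36\right) \left(-98\right) + 43}{8} = 3 - \frac{3528 + 43}{8} = 3 - \frac{3571}{8} = - \frac{3547}{8} \approx -443.38$)
$\frac{1}{F} = \frac{1}{- \frac{3547}{8}} = - \frac{8}{3547}$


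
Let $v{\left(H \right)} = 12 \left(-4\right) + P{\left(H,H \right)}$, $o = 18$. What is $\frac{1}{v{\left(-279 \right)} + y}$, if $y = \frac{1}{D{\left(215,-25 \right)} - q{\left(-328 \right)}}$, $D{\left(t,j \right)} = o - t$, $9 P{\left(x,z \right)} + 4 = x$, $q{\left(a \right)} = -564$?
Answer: $- \frac{3303}{262396} \approx -0.012588$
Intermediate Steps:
$P{\left(x,z \right)} = - \frac{4}{9} + \frac{x}{9}$
$D{\left(t,j \right)} = 18 - t$
$v{\left(H \right)} = - \frac{436}{9} + \frac{H}{9}$ ($v{\left(H \right)} = 12 \left(-4\right) + \left(- \frac{4}{9} + \frac{H}{9}\right) = -48 + \left(- \frac{4}{9} + \frac{H}{9}\right) = - \frac{436}{9} + \frac{H}{9}$)
$y = \frac{1}{367}$ ($y = \frac{1}{\left(18 - 215\right) - -564} = \frac{1}{\left(18 - 215\right) + 564} = \frac{1}{-197 + 564} = \frac{1}{367} \approx 0.0027248$)
$\frac{1}{v{\left(-279 \right)} + y} = \frac{1}{\left(- \frac{436}{9} + \frac{1}{9} \left(-279\right)\right) + \frac{1}{367}} = \frac{1}{\left(- \frac{436}{9} - 31\right) + \frac{1}{367}} = \frac{1}{- \frac{715}{9} + \frac{1}{367}} = \frac{1}{- \frac{262396}{3303}} = - \frac{3303}{262396}$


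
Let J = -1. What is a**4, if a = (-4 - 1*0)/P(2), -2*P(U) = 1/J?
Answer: 4096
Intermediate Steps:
P(U) = 1/2 (P(U) = -1/2/(-1) = -1/2*(-1) = 1/2)
a = -8 (a = (-4 - 1*0)/(1/2) = (-4 + 0)*2 = -4*2 = -8)
a**4 = (-8)**4 = 4096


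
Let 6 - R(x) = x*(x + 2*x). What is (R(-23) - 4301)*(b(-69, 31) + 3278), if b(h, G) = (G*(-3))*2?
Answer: -18187144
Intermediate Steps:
R(x) = 6 - 3*x**2 (R(x) = 6 - x*(x + 2*x) = 6 - x*3*x = 6 - 3*x**2)
b(h, G) = -6*G (b(h, G) = -3*G*2 = -6*G)
(R(-23) - 4301)*(b(-69, 31) + 3278) = ((6 - 3*(-23)**2) - 4301)*(-6*31 + 3278) = ((6 - 3*529) - 4301)*(-186 + 3278) = ((6 - 1587) - 4301)*3092 = (-1581 - 4301)*3092 = -5882*3092 = -18187144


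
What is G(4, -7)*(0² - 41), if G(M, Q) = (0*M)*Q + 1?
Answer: -41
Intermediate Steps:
G(M, Q) = 1 (G(M, Q) = 0*Q + 1 = 0 + 1 = 1)
G(4, -7)*(0² - 41) = 1*(0² - 41) = 1*(0 - 41) = 1*(-41) = -41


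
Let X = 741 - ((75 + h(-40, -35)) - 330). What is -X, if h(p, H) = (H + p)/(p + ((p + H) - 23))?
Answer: -45791/46 ≈ -995.46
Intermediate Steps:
h(p, H) = (H + p)/(-23 + H + 2*p) (h(p, H) = (H + p)/(p + ((H + p) - 23)) = (H + p)/(p + (-23 + H + p)) = (H + p)/(-23 + H + 2*p))
X = 45791/46 (X = 741 - ((75 + (-35 - 40)/(-23 - 35 + 2*(-40))) - 330) = 741 - ((75 - 75/(-23 - 35 - 80)) - 330) = 741 - ((75 - 75/(-138)) - 330) = 741 - ((75 - 1/138*(-75)) - 330) = 741 - ((75 + 25/46) - 330) = 741 - (3475/46 - 330) = 741 - 1*(-11705/46) = 741 + 11705/46 = 45791/46 ≈ 995.46)
-X = -1*45791/46 = -45791/46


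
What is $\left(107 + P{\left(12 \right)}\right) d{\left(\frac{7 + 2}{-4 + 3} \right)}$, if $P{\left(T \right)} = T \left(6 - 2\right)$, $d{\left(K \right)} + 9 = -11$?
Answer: $-3100$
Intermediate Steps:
$d{\left(K \right)} = -20$ ($d{\left(K \right)} = -9 - 11 = -20$)
$P{\left(T \right)} = 4 T$ ($P{\left(T \right)} = T 4 = 4 T$)
$\left(107 + P{\left(12 \right)}\right) d{\left(\frac{7 + 2}{-4 + 3} \right)} = \left(107 + 4 \cdot 12\right) \left(-20\right) = \left(107 + 48\right) \left(-20\right) = 155 \left(-20\right) = -3100$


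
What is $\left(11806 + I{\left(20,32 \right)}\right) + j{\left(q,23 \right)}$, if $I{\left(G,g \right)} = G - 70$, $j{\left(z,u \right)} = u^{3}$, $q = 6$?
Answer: $23923$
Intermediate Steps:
$I{\left(G,g \right)} = -70 + G$ ($I{\left(G,g \right)} = G - 70 = -70 + G$)
$\left(11806 + I{\left(20,32 \right)}\right) + j{\left(q,23 \right)} = \left(11806 + \left(-70 + 20\right)\right) + 23^{3} = \left(11806 - 50\right) + 12167 = 11756 + 12167 = 23923$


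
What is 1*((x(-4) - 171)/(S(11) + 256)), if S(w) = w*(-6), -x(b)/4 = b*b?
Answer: -47/38 ≈ -1.2368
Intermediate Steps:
x(b) = -4*b² (x(b) = -4*b*b = -4*b²)
S(w) = -6*w
1*((x(-4) - 171)/(S(11) + 256)) = 1*((-4*(-4)² - 171)/(-6*11 + 256)) = 1*((-4*16 - 171)/(-66 + 256)) = 1*((-64 - 171)/190) = 1*(-235*1/190) = 1*(-47/38) = -47/38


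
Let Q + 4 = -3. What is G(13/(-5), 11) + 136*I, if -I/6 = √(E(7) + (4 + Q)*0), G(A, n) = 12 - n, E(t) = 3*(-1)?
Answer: 1 - 816*I*√3 ≈ 1.0 - 1413.4*I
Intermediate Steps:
E(t) = -3
Q = -7 (Q = -4 - 3 = -7)
I = -6*I*√3 (I = -6*√(-3 + (4 - 7)*0) = -6*√(-3 - 3*0) = -6*√(-3 + 0) = -6*I*√3 ≈ -10.392*I)
G(13/(-5), 11) + 136*I = (12 - 1*11) + 136*(-6*I*√3) = (12 - 11) - 816*I*√3 = 1 - 816*I*√3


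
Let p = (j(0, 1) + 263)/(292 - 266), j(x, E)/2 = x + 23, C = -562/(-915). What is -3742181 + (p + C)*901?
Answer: -88758576343/23790 ≈ -3.7309e+6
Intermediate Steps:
C = 562/915 (C = -562*(-1/915) = 562/915 ≈ 0.61421)
j(x, E) = 46 + 2*x (j(x, E) = 2*(x + 23) = 2*(23 + x) = 46 + 2*x)
p = 309/26 (p = ((46 + 2*0) + 263)/(292 - 266) = ((46 + 0) + 263)/26 = (46 + 263)*(1/26) = 309*(1/26) = 309/26 ≈ 11.885)
-3742181 + (p + C)*901 = -3742181 + (309/26 + 562/915)*901 = -3742181 + (297347/23790)*901 = -3742181 + 267909647/23790 = -88758576343/23790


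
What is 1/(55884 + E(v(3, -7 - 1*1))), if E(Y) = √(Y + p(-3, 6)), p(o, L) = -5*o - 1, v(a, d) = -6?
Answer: 13971/780755362 - √2/1561510724 ≈ 1.7893e-5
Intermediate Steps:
p(o, L) = -1 - 5*o
E(Y) = √(14 + Y) (E(Y) = √(Y + (-1 - 5*(-3))) = √(Y + (-1 + 15)) = √(Y + 14) = √(14 + Y))
1/(55884 + E(v(3, -7 - 1*1))) = 1/(55884 + √(14 - 6)) = 1/(55884 + √8) = 1/(55884 + 2*√2)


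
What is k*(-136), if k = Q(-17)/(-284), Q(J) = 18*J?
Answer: -10404/71 ≈ -146.54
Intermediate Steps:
k = 153/142 (k = (18*(-17))/(-284) = -306*(-1/284) = 153/142 ≈ 1.0775)
k*(-136) = (153/142)*(-136) = -10404/71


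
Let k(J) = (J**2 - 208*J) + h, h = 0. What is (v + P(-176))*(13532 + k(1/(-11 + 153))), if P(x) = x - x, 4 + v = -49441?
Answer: -13490065159285/20164 ≈ -6.6902e+8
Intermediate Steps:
v = -49445 (v = -4 - 49441 = -49445)
k(J) = J**2 - 208*J (k(J) = (J**2 - 208*J) + 0 = J**2 - 208*J)
P(x) = 0
(v + P(-176))*(13532 + k(1/(-11 + 153))) = (-49445 + 0)*(13532 + (-208 + 1/(-11 + 153))/(-11 + 153)) = -49445*(13532 + (-208 + 1/142)/142) = -49445*(13532 + (1/142)*(-29535/142)) = -49445*(13532 - 29535/20164) = -49445*272829713/20164 = -13490065159285/20164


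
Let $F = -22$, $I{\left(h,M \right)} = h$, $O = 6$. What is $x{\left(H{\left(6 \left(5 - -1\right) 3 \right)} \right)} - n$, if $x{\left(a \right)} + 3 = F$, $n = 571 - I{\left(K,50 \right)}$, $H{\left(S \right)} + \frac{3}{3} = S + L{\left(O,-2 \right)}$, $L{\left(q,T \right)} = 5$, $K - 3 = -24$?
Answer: $-617$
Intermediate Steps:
$K = -21$ ($K = 3 - 24 = -21$)
$H{\left(S \right)} = 4 + S$ ($H{\left(S \right)} = -1 + \left(S + 5\right) = -1 + \left(5 + S\right) = 4 + S$)
$n = 592$ ($n = 571 - -21 = 571 + 21 = 592$)
$x{\left(a \right)} = -25$ ($x{\left(a \right)} = -3 - 22 = -25$)
$x{\left(H{\left(6 \left(5 - -1\right) 3 \right)} \right)} - n = -25 - 592 = -617$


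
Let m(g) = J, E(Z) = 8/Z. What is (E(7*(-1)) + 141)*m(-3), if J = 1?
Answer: 979/7 ≈ 139.86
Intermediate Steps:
m(g) = 1
(E(7*(-1)) + 141)*m(-3) = (8/((7*(-1))) + 141)*1 = (8/(-7) + 141)*1 = (8*(-1/7) + 141)*1 = (-8/7 + 141)*1 = (979/7)*1 = 979/7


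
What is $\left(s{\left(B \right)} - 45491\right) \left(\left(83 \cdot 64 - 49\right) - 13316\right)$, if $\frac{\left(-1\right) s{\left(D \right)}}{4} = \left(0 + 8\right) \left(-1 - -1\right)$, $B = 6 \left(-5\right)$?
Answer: $366339023$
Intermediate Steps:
$B = -30$
$s{\left(D \right)} = 0$ ($s{\left(D \right)} = - 4 \left(0 + 8\right) \left(-1 - -1\right) = - 4 \cdot 8 \left(-1 + 1\right) = - 4 \cdot 8 \cdot 0 = \left(-4\right) 0 = 0$)
$\left(s{\left(B \right)} - 45491\right) \left(\left(83 \cdot 64 - 49\right) - 13316\right) = \left(0 - 45491\right) \left(\left(83 \cdot 64 - 49\right) - 13316\right) = - 45491 \left(\left(5312 - 49\right) - 13316\right) = - 45491 \left(5263 - 13316\right) = \left(-45491\right) \left(-8053\right) = 366339023$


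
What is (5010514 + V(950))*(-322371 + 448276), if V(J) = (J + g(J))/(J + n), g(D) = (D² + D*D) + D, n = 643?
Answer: 335056526886770/531 ≈ 6.3099e+11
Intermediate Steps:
g(D) = D + 2*D² (g(D) = (D² + D²) + D = 2*D² + D = D + 2*D²)
V(J) = (J + J*(1 + 2*J))/(643 + J) (V(J) = (J + J*(1 + 2*J))/(J + 643) = (J + J*(1 + 2*J))/(643 + J))
(5010514 + V(950))*(-322371 + 448276) = (5010514 + 2*950*(1 + 950)/(643 + 950))*(-322371 + 448276) = (5010514 + 2*950*951/1593)*125905 = (5010514 + 2*950*(1/1593)*951)*125905 = (5010514 + 602300/531)*125905 = (2661185234/531)*125905 = 335056526886770/531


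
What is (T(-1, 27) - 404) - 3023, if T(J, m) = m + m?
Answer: -3373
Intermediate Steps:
T(J, m) = 2*m
(T(-1, 27) - 404) - 3023 = (2*27 - 404) - 3023 = (54 - 404) - 3023 = -350 - 3023 = -3373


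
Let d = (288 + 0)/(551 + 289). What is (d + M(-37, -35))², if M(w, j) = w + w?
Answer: 6646084/1225 ≈ 5425.4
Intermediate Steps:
M(w, j) = 2*w
d = 12/35 (d = 288/840 = 288*(1/840) = 12/35 ≈ 0.34286)
(d + M(-37, -35))² = (12/35 + 2*(-37))² = (12/35 - 74)² = (-2578/35)² = 6646084/1225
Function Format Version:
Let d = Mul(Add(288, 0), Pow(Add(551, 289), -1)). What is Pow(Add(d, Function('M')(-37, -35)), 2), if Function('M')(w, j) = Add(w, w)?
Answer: Rational(6646084, 1225) ≈ 5425.4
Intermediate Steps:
Function('M')(w, j) = Mul(2, w)
d = Rational(12, 35) (d = Mul(288, Pow(840, -1)) = Mul(288, Rational(1, 840)) = Rational(12, 35) ≈ 0.34286)
Pow(Add(d, Function('M')(-37, -35)), 2) = Pow(Add(Rational(12, 35), Mul(2, -37)), 2) = Pow(Add(Rational(12, 35), -74), 2) = Pow(Rational(-2578, 35), 2) = Rational(6646084, 1225)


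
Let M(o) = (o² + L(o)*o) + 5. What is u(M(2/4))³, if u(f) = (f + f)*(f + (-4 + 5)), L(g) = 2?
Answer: 381078125/512 ≈ 7.4429e+5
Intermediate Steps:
M(o) = 5 + o² + 2*o (M(o) = (o² + 2*o) + 5 = 5 + o² + 2*o)
u(f) = 2*f*(1 + f) (u(f) = (2*f)*(f + 1) = (2*f)*(1 + f) = 2*f*(1 + f))
u(M(2/4))³ = (2*(5 + (2/4)² + 2*(2/4))*(1 + (5 + (2/4)² + 2*(2/4))))³ = (2*(5 + (2*(¼))² + 2*(2*(¼)))*(1 + (5 + (2*(¼))² + 2*(2*(¼)))))³ = (2*(5 + (½)² + 2*(½))*(1 + (5 + (½)² + 2*(½))))³ = (2*(5 + ¼ + 1)*(1 + (5 + ¼ + 1)))³ = (2*(25/4)*(1 + 25/4))³ = (2*(25/4)*(29/4))³ = (725/8)³ = 381078125/512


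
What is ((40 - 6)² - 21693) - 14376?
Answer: -34913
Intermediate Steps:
((40 - 6)² - 21693) - 14376 = (34² - 21693) - 14376 = (1156 - 21693) - 14376 = -20537 - 14376 = -34913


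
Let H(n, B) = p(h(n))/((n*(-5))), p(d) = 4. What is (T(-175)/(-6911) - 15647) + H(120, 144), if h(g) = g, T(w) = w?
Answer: -16220443211/1036650 ≈ -15647.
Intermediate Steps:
H(n, B) = -4/(5*n) (H(n, B) = 4/((n*(-5))) = 4/((-5*n)) = 4*(-1/(5*n)) = -4/(5*n))
(T(-175)/(-6911) - 15647) + H(120, 144) = (-175/(-6911) - 15647) - ⅘/120 = (-175*(-1/6911) - 15647) - ⅘*1/120 = (175/6911 - 15647) - 1/150 = -108136242/6911 - 1/150 = -16220443211/1036650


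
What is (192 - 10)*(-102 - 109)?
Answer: -38402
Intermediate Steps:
(192 - 10)*(-102 - 109) = 182*(-211) = -38402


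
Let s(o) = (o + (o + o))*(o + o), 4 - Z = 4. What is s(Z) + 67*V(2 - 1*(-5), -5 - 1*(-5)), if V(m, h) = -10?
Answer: -670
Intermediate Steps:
Z = 0 (Z = 4 - 1*4 = 4 - 4 = 0)
s(o) = 6*o² (s(o) = (o + 2*o)*(2*o) = (3*o)*(2*o) = 6*o²)
s(Z) + 67*V(2 - 1*(-5), -5 - 1*(-5)) = 6*0² + 67*(-10) = 6*0 - 670 = 0 - 670 = -670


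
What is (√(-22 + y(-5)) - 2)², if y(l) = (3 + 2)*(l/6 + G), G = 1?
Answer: (12 - I*√762)²/36 ≈ -17.167 - 18.403*I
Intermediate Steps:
y(l) = 5 + 5*l/6 (y(l) = (3 + 2)*(l/6 + 1) = 5*(l*(⅙) + 1) = 5*(l/6 + 1) = 5*(1 + l/6) = 5 + 5*l/6)
(√(-22 + y(-5)) - 2)² = (√(-22 + (5 + (⅚)*(-5))) - 2)² = (√(-22 + (5 - 25/6)) - 2)² = (√(-22 + ⅚) - 2)² = (√(-127/6) - 2)² = (I*√762/6 - 2)² = (-2 + I*√762/6)²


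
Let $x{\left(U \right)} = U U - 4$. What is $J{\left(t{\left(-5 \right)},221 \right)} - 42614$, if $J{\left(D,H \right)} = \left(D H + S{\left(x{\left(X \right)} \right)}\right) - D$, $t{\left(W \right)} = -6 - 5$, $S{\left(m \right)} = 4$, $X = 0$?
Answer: $-45030$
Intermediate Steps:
$x{\left(U \right)} = -4 + U^{2}$ ($x{\left(U \right)} = U^{2} - 4 = -4 + U^{2}$)
$t{\left(W \right)} = -11$ ($t{\left(W \right)} = -6 + \left(-5 + 0\right) = -6 - 5 = -11$)
$J{\left(D,H \right)} = 4 - D + D H$ ($J{\left(D,H \right)} = \left(D H + 4\right) - D = \left(4 + D H\right) - D = 4 - D + D H$)
$J{\left(t{\left(-5 \right)},221 \right)} - 42614 = \left(4 - -11 - 2431\right) - 42614 = \left(4 + 11 - 2431\right) - 42614 = -2416 - 42614 = -45030$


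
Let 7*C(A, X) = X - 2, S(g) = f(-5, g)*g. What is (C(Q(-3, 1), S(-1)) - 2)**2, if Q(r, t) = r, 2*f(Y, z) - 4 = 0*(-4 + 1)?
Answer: 324/49 ≈ 6.6122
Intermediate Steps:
f(Y, z) = 2 (f(Y, z) = 2 + (0*(-4 + 1))/2 = 2 + (0*(-3))/2 = 2 + (1/2)*0 = 2 + 0 = 2)
S(g) = 2*g
C(A, X) = -2/7 + X/7 (C(A, X) = (X - 2)/7 = (-2 + X)/7 = -2/7 + X/7)
(C(Q(-3, 1), S(-1)) - 2)**2 = ((-2/7 + (2*(-1))/7) - 2)**2 = ((-2/7 + (1/7)*(-2)) - 2)**2 = ((-2/7 - 2/7) - 2)**2 = (-4/7 - 2)**2 = (-18/7)**2 = 324/49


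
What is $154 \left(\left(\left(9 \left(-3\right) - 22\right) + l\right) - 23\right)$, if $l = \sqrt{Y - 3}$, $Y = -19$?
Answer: $-11088 + 154 i \sqrt{22} \approx -11088.0 + 722.32 i$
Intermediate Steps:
$l = i \sqrt{22}$ ($l = \sqrt{-19 - 3} = \sqrt{-22} = i \sqrt{22} \approx 4.6904 i$)
$154 \left(\left(\left(9 \left(-3\right) - 22\right) + l\right) - 23\right) = 154 \left(\left(\left(9 \left(-3\right) - 22\right) + i \sqrt{22}\right) - 23\right) = 154 \left(\left(\left(-27 - 22\right) + i \sqrt{22}\right) - 23\right) = 154 \left(\left(-49 + i \sqrt{22}\right) - 23\right) = 154 \left(-72 + i \sqrt{22}\right) = -11088 + 154 i \sqrt{22}$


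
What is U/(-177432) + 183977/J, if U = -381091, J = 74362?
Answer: 30491048003/6597099192 ≈ 4.6219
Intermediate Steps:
U/(-177432) + 183977/J = -381091/(-177432) + 183977/74362 = -381091*(-1/177432) + 183977*(1/74362) = 381091/177432 + 183977/74362 = 30491048003/6597099192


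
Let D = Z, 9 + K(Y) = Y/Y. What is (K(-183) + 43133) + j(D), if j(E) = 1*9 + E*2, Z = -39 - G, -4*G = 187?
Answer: 86299/2 ≈ 43150.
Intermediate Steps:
G = -187/4 (G = -¼*187 = -187/4 ≈ -46.750)
Z = 31/4 (Z = -39 - 1*(-187/4) = -39 + 187/4 = 31/4 ≈ 7.7500)
K(Y) = -8 (K(Y) = -9 + Y/Y = -9 + 1 = -8)
D = 31/4 ≈ 7.7500
j(E) = 9 + 2*E
(K(-183) + 43133) + j(D) = (-8 + 43133) + (9 + 2*(31/4)) = 43125 + (9 + 31/2) = 43125 + 49/2 = 86299/2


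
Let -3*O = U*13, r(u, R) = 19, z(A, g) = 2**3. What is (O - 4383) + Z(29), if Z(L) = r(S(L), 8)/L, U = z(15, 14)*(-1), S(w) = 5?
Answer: -378248/87 ≈ -4347.7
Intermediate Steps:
z(A, g) = 8
U = -8 (U = 8*(-1) = -8)
Z(L) = 19/L
O = 104/3 (O = -(-8)*13/3 = -1/3*(-104) = 104/3 ≈ 34.667)
(O - 4383) + Z(29) = (104/3 - 4383) + 19/29 = -13045/3 + 19*(1/29) = -13045/3 + 19/29 = -378248/87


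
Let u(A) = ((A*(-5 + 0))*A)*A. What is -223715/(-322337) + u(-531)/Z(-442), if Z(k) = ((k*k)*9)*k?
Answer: -440795154935/1637299187368 ≈ -0.26922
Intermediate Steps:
Z(k) = 9*k³ (Z(k) = (k²*9)*k = (9*k²)*k = 9*k³)
u(A) = -5*A³ (u(A) = ((A*(-5))*A)*A = ((-5*A)*A)*A = (-5*A²)*A = -5*A³)
-223715/(-322337) + u(-531)/Z(-442) = -223715/(-322337) + (-5*(-531)³)/((9*(-442)³)) = -223715*(-1/322337) + (-5*(-149721291))/((9*(-86350888))) = 223715/322337 + 748606455/(-777157992) = 223715/322337 + 748606455*(-1/777157992) = 223715/322337 - 83178495/86350888 = -440795154935/1637299187368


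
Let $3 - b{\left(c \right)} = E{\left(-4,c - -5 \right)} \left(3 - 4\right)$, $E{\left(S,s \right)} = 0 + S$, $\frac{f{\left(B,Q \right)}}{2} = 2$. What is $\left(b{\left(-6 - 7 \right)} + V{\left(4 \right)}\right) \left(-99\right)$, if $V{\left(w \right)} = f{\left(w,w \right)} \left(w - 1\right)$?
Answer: $-1089$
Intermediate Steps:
$f{\left(B,Q \right)} = 4$ ($f{\left(B,Q \right)} = 2 \cdot 2 = 4$)
$E{\left(S,s \right)} = S$
$V{\left(w \right)} = -4 + 4 w$ ($V{\left(w \right)} = 4 \left(w - 1\right) = 4 \left(-1 + w\right) = -4 + 4 w$)
$b{\left(c \right)} = -1$ ($b{\left(c \right)} = 3 - - 4 \left(3 - 4\right) = 3 - \left(-4\right) \left(-1\right) = 3 - 4 = -1$)
$\left(b{\left(-6 - 7 \right)} + V{\left(4 \right)}\right) \left(-99\right) = \left(-1 + \left(-4 + 4 \cdot 4\right)\right) \left(-99\right) = \left(-1 + \left(-4 + 16\right)\right) \left(-99\right) = \left(-1 + 12\right) \left(-99\right) = 11 \left(-99\right) = -1089$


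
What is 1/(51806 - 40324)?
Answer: 1/11482 ≈ 8.7093e-5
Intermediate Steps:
1/(51806 - 40324) = 1/11482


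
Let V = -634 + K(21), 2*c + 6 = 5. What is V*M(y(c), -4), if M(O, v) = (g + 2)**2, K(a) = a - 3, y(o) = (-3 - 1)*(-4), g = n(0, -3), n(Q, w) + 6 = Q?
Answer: -9856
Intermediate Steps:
c = -1/2 (c = -3 + (1/2)*5 = -3 + 5/2 = -1/2 ≈ -0.50000)
n(Q, w) = -6 + Q
g = -6 (g = -6 + 0 = -6)
y(o) = 16 (y(o) = -4*(-4) = 16)
K(a) = -3 + a
M(O, v) = 16 (M(O, v) = (-6 + 2)**2 = (-4)**2 = 16)
V = -616 (V = -634 + (-3 + 21) = -634 + 18 = -616)
V*M(y(c), -4) = -616*16 = -9856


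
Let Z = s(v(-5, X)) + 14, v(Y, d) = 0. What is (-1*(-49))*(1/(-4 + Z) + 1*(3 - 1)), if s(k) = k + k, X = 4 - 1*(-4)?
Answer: 1029/10 ≈ 102.90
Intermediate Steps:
X = 8 (X = 4 + 4 = 8)
s(k) = 2*k
Z = 14 (Z = 2*0 + 14 = 0 + 14 = 14)
(-1*(-49))*(1/(-4 + Z) + 1*(3 - 1)) = (-1*(-49))*(1/(-4 + 14) + 1*(3 - 1)) = 49*(1/10 + 1*2) = 49*(1/10 + 2) = 49*(21/10) = 1029/10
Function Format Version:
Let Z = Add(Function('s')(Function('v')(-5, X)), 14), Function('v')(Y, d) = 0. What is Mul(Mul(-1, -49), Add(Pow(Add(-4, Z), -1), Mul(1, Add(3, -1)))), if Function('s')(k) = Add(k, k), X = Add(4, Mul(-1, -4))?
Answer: Rational(1029, 10) ≈ 102.90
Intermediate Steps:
X = 8 (X = Add(4, 4) = 8)
Function('s')(k) = Mul(2, k)
Z = 14 (Z = Add(Mul(2, 0), 14) = Add(0, 14) = 14)
Mul(Mul(-1, -49), Add(Pow(Add(-4, Z), -1), Mul(1, Add(3, -1)))) = Mul(Mul(-1, -49), Add(Pow(Add(-4, 14), -1), Mul(1, Add(3, -1)))) = Mul(49, Add(Pow(10, -1), Mul(1, 2))) = Mul(49, Add(Rational(1, 10), 2)) = Mul(49, Rational(21, 10)) = Rational(1029, 10)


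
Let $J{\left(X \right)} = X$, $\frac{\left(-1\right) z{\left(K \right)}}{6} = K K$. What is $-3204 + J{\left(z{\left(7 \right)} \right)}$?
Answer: $-3498$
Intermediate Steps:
$z{\left(K \right)} = - 6 K^{2}$ ($z{\left(K \right)} = - 6 K K = - 6 K^{2}$)
$-3204 + J{\left(z{\left(7 \right)} \right)} = -3204 - 6 \cdot 7^{2} = -3204 - 294 = -3498$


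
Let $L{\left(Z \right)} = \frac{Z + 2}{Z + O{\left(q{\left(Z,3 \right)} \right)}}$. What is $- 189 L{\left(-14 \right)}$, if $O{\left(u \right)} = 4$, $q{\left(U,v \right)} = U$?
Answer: $- \frac{1134}{5} \approx -226.8$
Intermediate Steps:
$L{\left(Z \right)} = \frac{2 + Z}{4 + Z}$ ($L{\left(Z \right)} = \frac{Z + 2}{Z + 4} = \frac{2 + Z}{4 + Z}$)
$- 189 L{\left(-14 \right)} = - 189 \frac{2 - 14}{4 - 14} = - 189 \frac{1}{-10} \left(-12\right) = - 189 \left(\left(- \frac{1}{10}\right) \left(-12\right)\right) = \left(-189\right) \frac{6}{5} = - \frac{1134}{5}$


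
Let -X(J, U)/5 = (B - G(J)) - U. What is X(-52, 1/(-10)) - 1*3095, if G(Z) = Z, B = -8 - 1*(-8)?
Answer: -6711/2 ≈ -3355.5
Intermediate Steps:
B = 0 (B = -8 + 8 = 0)
X(J, U) = 5*J + 5*U (X(J, U) = -5*((0 - J) - U) = -5*(-J - U) = 5*J + 5*U)
X(-52, 1/(-10)) - 1*3095 = (5*(-52) + 5/(-10)) - 1*3095 = (-260 + 5*(-1/10)) - 3095 = (-260 - 1/2) - 3095 = -521/2 - 3095 = -6711/2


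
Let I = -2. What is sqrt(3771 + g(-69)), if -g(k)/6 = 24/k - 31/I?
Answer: sqrt(1946766)/23 ≈ 60.664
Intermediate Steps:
g(k) = -93 - 144/k (g(k) = -6*(24/k - 31/(-2)) = -6*(24/k - 31*(-1/2)) = -6*(24/k + 31/2) = -6*(31/2 + 24/k) = -93 - 144/k)
sqrt(3771 + g(-69)) = sqrt(3771 + (-93 - 144/(-69))) = sqrt(3771 + (-93 - 144*(-1/69))) = sqrt(3771 + (-93 + 48/23)) = sqrt(3771 - 2091/23) = sqrt(84642/23) = sqrt(1946766)/23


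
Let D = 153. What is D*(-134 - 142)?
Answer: -42228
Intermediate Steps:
D*(-134 - 142) = 153*(-134 - 142) = 153*(-276) = -42228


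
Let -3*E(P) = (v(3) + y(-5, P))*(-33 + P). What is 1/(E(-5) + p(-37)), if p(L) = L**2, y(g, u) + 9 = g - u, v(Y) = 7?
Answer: 3/4031 ≈ 0.00074423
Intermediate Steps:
y(g, u) = -9 + g - u (y(g, u) = -9 + (g - u) = -9 + g - u)
E(P) = -(-33 + P)*(-7 - P)/3 (E(P) = -(7 + (-9 - 5 - P))*(-33 + P)/3 = -(7 + (-14 - P))*(-33 + P)/3 = -(-7 - P)*(-33 + P)/3 = -(-33 + P)*(-7 - P)/3)
1/(E(-5) + p(-37)) = 1/((-77 - 26/3*(-5) + (1/3)*(-5)**2) + (-37)**2) = 1/((-77 + 130/3 + (1/3)*25) + 1369) = 1/((-77 + 130/3 + 25/3) + 1369) = 1/(-76/3 + 1369) = 1/(4031/3) = 3/4031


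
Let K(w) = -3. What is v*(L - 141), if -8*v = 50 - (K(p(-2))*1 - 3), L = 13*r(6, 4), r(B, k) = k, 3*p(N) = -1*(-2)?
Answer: 623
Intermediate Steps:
p(N) = ⅔ (p(N) = (-1*(-2))/3 = (⅓)*2 = ⅔)
L = 52 (L = 13*4 = 52)
v = -7 (v = -(50 - (-3*1 - 3))/8 = -(50 - (-3 - 3))/8 = -(50 - 1*(-6))/8 = -(50 + 6)/8 = -⅛*56 = -7)
v*(L - 141) = -7*(52 - 141) = -7*(-89) = 623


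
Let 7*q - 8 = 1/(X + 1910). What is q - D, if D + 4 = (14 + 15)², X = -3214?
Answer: -7629705/9128 ≈ -835.86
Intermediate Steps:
D = 837 (D = -4 + (14 + 15)² = -4 + 29² = -4 + 841 = 837)
q = 10431/9128 (q = 8/7 + 1/(7*(-3214 + 1910)) = 8/7 + (⅐)/(-1304) = 8/7 + (⅐)*(-1/1304) = 8/7 - 1/9128 = 10431/9128 ≈ 1.1427)
q - D = 10431/9128 - 1*837 = 10431/9128 - 837 = -7629705/9128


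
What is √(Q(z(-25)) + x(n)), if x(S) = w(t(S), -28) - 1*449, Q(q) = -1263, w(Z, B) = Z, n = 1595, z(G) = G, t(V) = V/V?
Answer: I*√1711 ≈ 41.364*I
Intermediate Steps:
t(V) = 1
x(S) = -448 (x(S) = 1 - 1*449 = 1 - 449 = -448)
√(Q(z(-25)) + x(n)) = √(-1263 - 448) = √(-1711) = I*√1711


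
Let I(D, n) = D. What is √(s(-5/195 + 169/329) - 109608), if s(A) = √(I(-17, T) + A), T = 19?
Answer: √(-18045264962088 + 12831*I*√2718439815)/12831 ≈ 0.0061369 + 331.07*I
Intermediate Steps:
s(A) = √(-17 + A)
√(s(-5/195 + 169/329) - 109608) = √(√(-17 + (-5/195 + 169/329)) - 109608) = √(√(-17 + (-5*1/195 + 169*(1/329))) - 109608) = √(√(-17 + (-1/39 + 169/329)) - 109608) = √(√(-17 + 6262/12831) - 109608) = √(√(-211865/12831) - 109608) = √(I*√2718439815/12831 - 109608) = √(-109608 + I*√2718439815/12831)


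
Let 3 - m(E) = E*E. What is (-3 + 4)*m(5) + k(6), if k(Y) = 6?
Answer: -16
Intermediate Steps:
m(E) = 3 - E² (m(E) = 3 - E*E = 3 - E²)
(-3 + 4)*m(5) + k(6) = (-3 + 4)*(3 - 1*5²) + 6 = 1*(3 - 1*25) + 6 = 1*(3 - 25) + 6 = 1*(-22) + 6 = -22 + 6 = -16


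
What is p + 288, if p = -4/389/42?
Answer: 2352670/8169 ≈ 288.00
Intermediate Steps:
p = -2/8169 (p = -4*1/389*(1/42) = -4/389*1/42 = -2/8169 ≈ -0.00024483)
p + 288 = -2/8169 + 288 = 2352670/8169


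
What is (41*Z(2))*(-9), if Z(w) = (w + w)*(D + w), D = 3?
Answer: -7380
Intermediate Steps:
Z(w) = 2*w*(3 + w) (Z(w) = (w + w)*(3 + w) = (2*w)*(3 + w) = 2*w*(3 + w))
(41*Z(2))*(-9) = (41*(2*2*(3 + 2)))*(-9) = (41*(2*2*5))*(-9) = (41*20)*(-9) = 820*(-9) = -7380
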